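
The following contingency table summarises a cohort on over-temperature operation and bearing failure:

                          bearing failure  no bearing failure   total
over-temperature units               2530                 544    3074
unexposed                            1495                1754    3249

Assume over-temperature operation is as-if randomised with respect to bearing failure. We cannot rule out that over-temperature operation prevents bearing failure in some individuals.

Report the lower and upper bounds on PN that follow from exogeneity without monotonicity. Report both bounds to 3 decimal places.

p₁ = P(outcome | exposed) = 2530/3074 = 0.82303
p₀ = P(outcome | unexposed) = 1495/3249 = 0.46014
Under exogeneity alone the bounds on PN are max{0,(p₁−p₀)/p₁} ≤ PN ≤ min{1,(1−p₀)/p₁}.
  lower = (p₁ − p₀)/p₁ = 0.36289 / 0.82303 ≈ 0.4409
  upper = min{1, (1 − p₀)/p₁} = 0.53986 / 0.82303 ≈ 0.6559

0.441 ≤ PN ≤ 0.656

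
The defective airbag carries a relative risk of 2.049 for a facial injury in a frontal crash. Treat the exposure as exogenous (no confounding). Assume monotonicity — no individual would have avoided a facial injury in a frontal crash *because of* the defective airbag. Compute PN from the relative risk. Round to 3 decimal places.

Under exogeneity and monotonicity, PN = (RR − 1) / RR = 1 − 1/RR.
PN = (2.049 − 1) / 2.049 = 1.049 / 2.049 ≈ 0.5120

PN ≈ 0.512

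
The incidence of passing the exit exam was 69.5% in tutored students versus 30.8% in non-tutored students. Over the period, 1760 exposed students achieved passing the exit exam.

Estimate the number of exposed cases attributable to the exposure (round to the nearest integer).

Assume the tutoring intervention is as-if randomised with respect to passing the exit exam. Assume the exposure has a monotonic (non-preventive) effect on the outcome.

about 980 cases

p₁ = 0.695, p₀ = 0.308.
PN = (p₁ − p₀)/p₁ = (0.695 − 0.308) / 0.695 ≈ 0.55683.
Attributable cases ≈ PN × (exposed cases) = 0.55683 × 1760 ≈ 980.03.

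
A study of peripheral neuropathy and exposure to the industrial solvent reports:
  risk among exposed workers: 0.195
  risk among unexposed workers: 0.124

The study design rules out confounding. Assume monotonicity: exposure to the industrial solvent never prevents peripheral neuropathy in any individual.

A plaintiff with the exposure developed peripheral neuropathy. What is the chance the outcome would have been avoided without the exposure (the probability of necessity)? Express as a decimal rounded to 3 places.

PN ≈ 0.364

Let p₁ = 0.195, p₀ = 0.124.
Under exogeneity and monotonicity, PN = (p₁ − p₀) / p₁.
PN = (0.195 − 0.124) / 0.195 = 0.071 / 0.195 ≈ 0.3641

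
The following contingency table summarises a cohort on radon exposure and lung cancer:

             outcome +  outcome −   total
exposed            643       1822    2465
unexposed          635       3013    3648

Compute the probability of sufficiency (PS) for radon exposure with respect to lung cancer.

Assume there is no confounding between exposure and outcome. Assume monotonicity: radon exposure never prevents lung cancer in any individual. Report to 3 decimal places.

p₁ = P(outcome | exposed) = 643/2465 = 0.26085
p₀ = P(outcome | unexposed) = 635/3648 = 0.17407
Under exogeneity and monotonicity, PS = (p₁ − p₀)/(1 − p₀).
PS = (0.26085 − 0.17407) / 0.82593 ≈ 0.1051

PS ≈ 0.105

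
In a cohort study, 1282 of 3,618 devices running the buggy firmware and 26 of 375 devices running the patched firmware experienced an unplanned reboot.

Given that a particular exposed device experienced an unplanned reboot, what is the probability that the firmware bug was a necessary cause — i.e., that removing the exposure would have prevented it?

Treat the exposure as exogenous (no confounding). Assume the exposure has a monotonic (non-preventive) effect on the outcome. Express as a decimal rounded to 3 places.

PN ≈ 0.804

p₁ = P(outcome | exposed) = 1282/3618 = 0.35434
p₀ = P(outcome | unexposed) = 26/375 = 0.069333
Under exogeneity and monotonicity, PN = (p₁ − p₀) / p₁.
PN = (0.35434 − 0.069333) / 0.35434 = 0.28501 / 0.35434 ≈ 0.8043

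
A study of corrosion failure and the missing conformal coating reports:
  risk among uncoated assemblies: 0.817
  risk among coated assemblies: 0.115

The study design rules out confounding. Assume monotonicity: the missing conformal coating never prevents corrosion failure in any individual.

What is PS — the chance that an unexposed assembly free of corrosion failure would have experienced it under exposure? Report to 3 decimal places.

Let p₁ = 0.817, p₀ = 0.115.
Under exogeneity and monotonicity, PS = (p₁ − p₀) / (1 − p₀).
PS = (0.817 − 0.115) / (1 − 0.115) = 0.702 / 0.885 ≈ 0.7932

PS ≈ 0.793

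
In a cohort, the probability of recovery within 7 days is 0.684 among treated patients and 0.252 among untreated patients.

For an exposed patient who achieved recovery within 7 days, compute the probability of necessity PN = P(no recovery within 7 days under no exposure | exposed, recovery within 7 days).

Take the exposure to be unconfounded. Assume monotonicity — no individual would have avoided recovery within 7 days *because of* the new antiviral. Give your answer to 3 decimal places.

PN ≈ 0.632

Let p₁ = 0.684, p₀ = 0.252.
Under exogeneity and monotonicity, PN = (p₁ − p₀) / p₁.
PN = (0.684 − 0.252) / 0.684 = 0.432 / 0.684 ≈ 0.6316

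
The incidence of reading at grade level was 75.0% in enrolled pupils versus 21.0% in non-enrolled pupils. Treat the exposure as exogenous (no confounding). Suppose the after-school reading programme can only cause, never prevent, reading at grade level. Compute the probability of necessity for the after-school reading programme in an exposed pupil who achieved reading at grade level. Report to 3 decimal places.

p₁ = 0.75, p₀ = 0.21.
Under exogeneity and monotonicity, PN = (p₁ − p₀) / p₁.
PN = (0.75 − 0.21) / 0.75 = 0.54 / 0.75 ≈ 0.7200

PN ≈ 0.720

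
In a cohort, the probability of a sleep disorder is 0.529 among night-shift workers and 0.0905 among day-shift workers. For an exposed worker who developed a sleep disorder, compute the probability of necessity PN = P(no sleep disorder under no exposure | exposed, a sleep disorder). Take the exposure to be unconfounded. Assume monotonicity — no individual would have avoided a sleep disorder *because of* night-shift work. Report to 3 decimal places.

Let p₁ = 0.529, p₀ = 0.0905.
Under exogeneity and monotonicity, PN = (p₁ − p₀) / p₁.
PN = (0.529 − 0.0905) / 0.529 = 0.4385 / 0.529 ≈ 0.8289

PN ≈ 0.829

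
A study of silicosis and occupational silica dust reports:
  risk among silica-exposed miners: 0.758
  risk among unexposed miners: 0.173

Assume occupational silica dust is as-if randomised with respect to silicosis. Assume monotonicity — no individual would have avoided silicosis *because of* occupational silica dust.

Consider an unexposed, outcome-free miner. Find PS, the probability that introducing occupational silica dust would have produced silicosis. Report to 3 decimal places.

PS ≈ 0.707

Let p₁ = 0.758, p₀ = 0.173.
Under exogeneity and monotonicity, PS = (p₁ − p₀) / (1 − p₀).
PS = (0.758 − 0.173) / (1 − 0.173) = 0.585 / 0.827 ≈ 0.7074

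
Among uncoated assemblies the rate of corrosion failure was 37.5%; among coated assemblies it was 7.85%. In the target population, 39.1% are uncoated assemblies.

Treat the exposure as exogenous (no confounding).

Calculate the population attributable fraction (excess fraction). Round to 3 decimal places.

PAF ≈ 0.596

p₁ = 0.375, p₀ = 0.0785.
Overall risk P(Y=1) = π·p₁ + (1−π)·p₀ = 0.391×0.375 + 0.609×0.0785 = 0.19443.
Under exogeneity, PAF = [P(Y=1) − p₀] / P(Y=1).
PAF = (0.19443 − 0.0785) / 0.19443 ≈ 0.5963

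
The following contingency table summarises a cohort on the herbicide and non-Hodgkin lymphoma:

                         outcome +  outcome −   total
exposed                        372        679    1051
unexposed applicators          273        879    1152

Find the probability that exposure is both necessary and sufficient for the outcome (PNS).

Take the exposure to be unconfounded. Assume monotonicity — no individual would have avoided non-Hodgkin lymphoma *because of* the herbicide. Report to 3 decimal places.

p₁ = P(outcome | exposed) = 372/1051 = 0.35395
p₀ = P(outcome | unexposed) = 273/1152 = 0.23698
Under exogeneity and monotonicity, PNS = p₁ − p₀.
PNS = 0.35395 − 0.23698 = 0.11697

PNS ≈ 0.117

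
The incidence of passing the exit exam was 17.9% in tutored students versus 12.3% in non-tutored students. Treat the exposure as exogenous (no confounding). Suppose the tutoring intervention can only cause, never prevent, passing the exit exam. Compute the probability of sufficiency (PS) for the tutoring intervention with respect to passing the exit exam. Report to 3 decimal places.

p₁ = 0.179, p₀ = 0.123.
Under exogeneity and monotonicity, PS = (p₁ − p₀) / (1 − p₀).
PS = (0.179 − 0.123) / (1 − 0.123) = 0.056 / 0.877 ≈ 0.0639

PS ≈ 0.064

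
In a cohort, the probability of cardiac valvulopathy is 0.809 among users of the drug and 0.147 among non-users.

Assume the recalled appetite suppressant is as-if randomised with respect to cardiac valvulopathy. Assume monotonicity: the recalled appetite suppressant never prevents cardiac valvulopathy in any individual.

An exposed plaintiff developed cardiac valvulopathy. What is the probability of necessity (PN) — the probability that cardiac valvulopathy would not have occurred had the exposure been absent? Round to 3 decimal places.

PN ≈ 0.818

Let p₁ = 0.809, p₀ = 0.147.
Under exogeneity and monotonicity, PN = (p₁ − p₀) / p₁.
PN = (0.809 − 0.147) / 0.809 = 0.662 / 0.809 ≈ 0.8183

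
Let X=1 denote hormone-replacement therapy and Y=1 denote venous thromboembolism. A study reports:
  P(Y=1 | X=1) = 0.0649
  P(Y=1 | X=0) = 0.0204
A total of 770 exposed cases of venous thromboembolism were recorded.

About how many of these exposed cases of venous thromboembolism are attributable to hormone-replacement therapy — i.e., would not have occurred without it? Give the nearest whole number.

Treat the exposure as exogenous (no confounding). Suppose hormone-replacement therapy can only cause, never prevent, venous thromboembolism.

Let p₁ = 0.0649, p₀ = 0.0204.
PN = (p₁ − p₀)/p₁ = (0.0649 − 0.0204) / 0.0649 ≈ 0.68567.
Attributable cases ≈ PN × (exposed cases) = 0.68567 × 770 ≈ 527.97.

about 528 cases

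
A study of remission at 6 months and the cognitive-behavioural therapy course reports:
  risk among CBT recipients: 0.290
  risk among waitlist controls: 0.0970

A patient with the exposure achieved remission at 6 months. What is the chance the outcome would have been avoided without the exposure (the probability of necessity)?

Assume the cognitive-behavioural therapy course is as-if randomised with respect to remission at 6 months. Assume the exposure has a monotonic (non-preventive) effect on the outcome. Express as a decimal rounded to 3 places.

Let p₁ = 0.29, p₀ = 0.097.
Under exogeneity and monotonicity, PN = (p₁ − p₀) / p₁.
PN = (0.29 − 0.097) / 0.29 = 0.193 / 0.29 ≈ 0.6655

PN ≈ 0.666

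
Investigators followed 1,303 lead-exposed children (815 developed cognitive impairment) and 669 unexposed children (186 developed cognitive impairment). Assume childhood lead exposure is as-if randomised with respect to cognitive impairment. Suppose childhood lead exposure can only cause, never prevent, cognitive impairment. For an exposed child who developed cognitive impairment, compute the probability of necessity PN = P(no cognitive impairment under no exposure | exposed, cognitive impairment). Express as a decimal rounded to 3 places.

PN ≈ 0.555

p₁ = P(outcome | exposed) = 815/1303 = 0.62548
p₀ = P(outcome | unexposed) = 186/669 = 0.27803
Under exogeneity and monotonicity, PN = (p₁ − p₀) / p₁.
PN = (0.62548 − 0.27803) / 0.62548 = 0.34745 / 0.62548 ≈ 0.5555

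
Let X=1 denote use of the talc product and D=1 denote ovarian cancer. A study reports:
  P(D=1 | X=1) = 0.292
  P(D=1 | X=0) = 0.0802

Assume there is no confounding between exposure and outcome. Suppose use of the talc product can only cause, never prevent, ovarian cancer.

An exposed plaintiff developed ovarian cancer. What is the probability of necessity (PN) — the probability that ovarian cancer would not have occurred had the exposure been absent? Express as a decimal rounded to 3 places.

PN ≈ 0.725

Let p₁ = 0.292, p₀ = 0.0802.
Under exogeneity and monotonicity, PN = (p₁ − p₀) / p₁.
PN = (0.292 − 0.0802) / 0.292 = 0.2118 / 0.292 ≈ 0.7253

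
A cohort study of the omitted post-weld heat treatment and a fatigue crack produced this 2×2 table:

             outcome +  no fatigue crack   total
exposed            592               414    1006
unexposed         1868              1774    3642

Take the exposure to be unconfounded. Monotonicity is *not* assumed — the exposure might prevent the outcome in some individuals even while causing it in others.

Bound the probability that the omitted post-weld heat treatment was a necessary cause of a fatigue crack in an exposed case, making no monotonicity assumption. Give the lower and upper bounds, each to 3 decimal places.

0.128 ≤ PN ≤ 0.828

p₁ = P(outcome | exposed) = 592/1006 = 0.58847
p₀ = P(outcome | unexposed) = 1868/3642 = 0.5129
Under exogeneity alone the bounds on PN are max{0,(p₁−p₀)/p₁} ≤ PN ≤ min{1,(1−p₀)/p₁}.
  lower = (p₁ − p₀)/p₁ = 0.075564 / 0.58847 ≈ 0.1284
  upper = min{1, (1 − p₀)/p₁} = 0.4871 / 0.58847 ≈ 0.8277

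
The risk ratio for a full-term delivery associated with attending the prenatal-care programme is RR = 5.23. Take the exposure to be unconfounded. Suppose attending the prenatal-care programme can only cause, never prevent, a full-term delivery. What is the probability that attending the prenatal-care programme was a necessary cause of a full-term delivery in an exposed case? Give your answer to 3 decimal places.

PN ≈ 0.809

Under exogeneity and monotonicity, PN = (RR − 1) / RR = 1 − 1/RR.
PN = (5.23 − 1) / 5.23 = 4.23 / 5.23 ≈ 0.8088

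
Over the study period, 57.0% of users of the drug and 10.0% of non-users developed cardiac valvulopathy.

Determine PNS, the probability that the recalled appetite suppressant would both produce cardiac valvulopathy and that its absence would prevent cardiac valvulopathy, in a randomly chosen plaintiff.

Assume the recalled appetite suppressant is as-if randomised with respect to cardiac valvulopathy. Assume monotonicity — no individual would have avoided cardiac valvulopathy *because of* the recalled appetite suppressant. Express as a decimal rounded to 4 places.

p₁ = 0.57, p₀ = 0.1.
Under exogeneity and monotonicity, PNS = p₁ − p₀.
PNS = 0.57 − 0.1 = 0.47

PNS ≈ 0.4700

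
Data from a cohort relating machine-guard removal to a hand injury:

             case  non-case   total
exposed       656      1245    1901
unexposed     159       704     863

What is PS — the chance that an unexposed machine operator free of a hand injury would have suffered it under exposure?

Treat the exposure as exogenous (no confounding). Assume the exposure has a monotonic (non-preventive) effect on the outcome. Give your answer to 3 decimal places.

p₁ = P(outcome | exposed) = 656/1901 = 0.34508
p₀ = P(outcome | unexposed) = 159/863 = 0.18424
Under exogeneity and monotonicity, PS = (p₁ − p₀)/(1 − p₀).
PS = (0.34508 − 0.18424) / 0.81576 ≈ 0.1972

PS ≈ 0.197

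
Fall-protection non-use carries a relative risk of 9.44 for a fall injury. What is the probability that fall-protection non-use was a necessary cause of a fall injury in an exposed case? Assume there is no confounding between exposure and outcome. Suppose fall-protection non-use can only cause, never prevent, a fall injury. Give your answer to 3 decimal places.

Under exogeneity and monotonicity, PN = (RR − 1) / RR = 1 − 1/RR.
PN = (9.44 − 1) / 9.44 = 8.44 / 9.44 ≈ 0.8941

PN ≈ 0.894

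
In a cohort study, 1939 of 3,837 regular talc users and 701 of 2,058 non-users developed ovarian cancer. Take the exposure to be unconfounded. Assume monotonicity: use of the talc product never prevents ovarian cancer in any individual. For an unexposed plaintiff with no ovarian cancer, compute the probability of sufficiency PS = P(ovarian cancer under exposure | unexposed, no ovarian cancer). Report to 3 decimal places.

p₁ = P(outcome | exposed) = 1939/3837 = 0.50534
p₀ = P(outcome | unexposed) = 701/2058 = 0.34062
Under exogeneity and monotonicity, PS = (p₁ − p₀) / (1 − p₀).
PS = (0.50534 − 0.34062) / (1 − 0.34062) = 0.16472 / 0.65938 ≈ 0.2498

PS ≈ 0.250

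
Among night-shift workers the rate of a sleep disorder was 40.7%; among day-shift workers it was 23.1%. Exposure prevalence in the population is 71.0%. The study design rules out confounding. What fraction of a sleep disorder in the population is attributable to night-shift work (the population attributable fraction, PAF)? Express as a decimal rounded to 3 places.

PAF ≈ 0.351

p₁ = 0.407, p₀ = 0.231.
Overall risk P(Y=1) = π·p₁ + (1−π)·p₀ = 0.71×0.407 + 0.29×0.231 = 0.35596.
Under exogeneity, PAF = [P(Y=1) − p₀] / P(Y=1).
PAF = (0.35596 − 0.231) / 0.35596 ≈ 0.3511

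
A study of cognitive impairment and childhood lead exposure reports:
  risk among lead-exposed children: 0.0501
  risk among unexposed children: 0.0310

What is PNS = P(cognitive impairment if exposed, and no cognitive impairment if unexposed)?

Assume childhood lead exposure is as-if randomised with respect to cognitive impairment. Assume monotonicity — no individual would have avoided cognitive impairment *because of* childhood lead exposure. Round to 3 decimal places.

PNS ≈ 0.019

Let p₁ = 0.0501, p₀ = 0.031.
Under exogeneity and monotonicity, PNS = p₁ − p₀.
PNS = 0.0501 − 0.031 = 0.0191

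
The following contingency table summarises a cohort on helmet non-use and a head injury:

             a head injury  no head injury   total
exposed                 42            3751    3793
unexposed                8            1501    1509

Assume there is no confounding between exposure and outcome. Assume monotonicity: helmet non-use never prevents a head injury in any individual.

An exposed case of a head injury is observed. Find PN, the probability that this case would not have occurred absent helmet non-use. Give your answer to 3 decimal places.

p₁ = P(outcome | exposed) = 42/3793 = 0.011073
p₀ = P(outcome | unexposed) = 8/1509 = 0.0053015
Under exogeneity and monotonicity, PN = (p₁ − p₀)/p₁.
PN = (0.011073 − 0.0053015) / 0.011073 ≈ 0.5212

PN ≈ 0.521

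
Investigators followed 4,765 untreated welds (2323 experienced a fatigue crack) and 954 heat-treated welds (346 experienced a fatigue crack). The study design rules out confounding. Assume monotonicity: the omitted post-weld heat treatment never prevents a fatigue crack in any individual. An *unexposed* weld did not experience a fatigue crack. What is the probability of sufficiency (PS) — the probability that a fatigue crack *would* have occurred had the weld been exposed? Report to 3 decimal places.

PS ≈ 0.196

p₁ = P(outcome | exposed) = 2323/4765 = 0.48751
p₀ = P(outcome | unexposed) = 346/954 = 0.36268
Under exogeneity and monotonicity, PS = (p₁ − p₀) / (1 − p₀).
PS = (0.48751 − 0.36268) / (1 − 0.36268) = 0.12483 / 0.63732 ≈ 0.1959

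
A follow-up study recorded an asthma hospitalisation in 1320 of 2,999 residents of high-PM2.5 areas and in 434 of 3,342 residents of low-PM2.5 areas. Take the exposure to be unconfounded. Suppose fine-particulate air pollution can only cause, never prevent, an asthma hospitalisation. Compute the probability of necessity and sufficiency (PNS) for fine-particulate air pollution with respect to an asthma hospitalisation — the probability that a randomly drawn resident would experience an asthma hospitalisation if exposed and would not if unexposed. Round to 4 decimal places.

p₁ = P(outcome | exposed) = 1320/2999 = 0.44015
p₀ = P(outcome | unexposed) = 434/3342 = 0.12986
Under exogeneity and monotonicity, PNS = p₁ − p₀.
PNS = 0.44015 − 0.12986 = 0.31028

PNS ≈ 0.3103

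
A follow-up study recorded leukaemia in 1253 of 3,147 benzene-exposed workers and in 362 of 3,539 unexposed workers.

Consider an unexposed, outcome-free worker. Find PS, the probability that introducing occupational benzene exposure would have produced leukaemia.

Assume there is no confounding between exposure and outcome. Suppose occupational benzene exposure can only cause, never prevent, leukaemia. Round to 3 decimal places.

p₁ = P(outcome | exposed) = 1253/3147 = 0.39816
p₀ = P(outcome | unexposed) = 362/3539 = 0.10229
Under exogeneity and monotonicity, PS = (p₁ − p₀) / (1 − p₀).
PS = (0.39816 − 0.10229) / (1 − 0.10229) = 0.29587 / 0.89771 ≈ 0.3296

PS ≈ 0.330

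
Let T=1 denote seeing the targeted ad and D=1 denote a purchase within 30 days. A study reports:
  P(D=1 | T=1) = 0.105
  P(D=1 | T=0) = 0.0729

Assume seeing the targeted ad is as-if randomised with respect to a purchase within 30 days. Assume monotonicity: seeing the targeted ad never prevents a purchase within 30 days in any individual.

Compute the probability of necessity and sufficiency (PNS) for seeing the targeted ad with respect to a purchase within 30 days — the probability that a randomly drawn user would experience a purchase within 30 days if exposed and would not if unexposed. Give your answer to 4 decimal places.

Let p₁ = 0.105, p₀ = 0.0729.
Under exogeneity and monotonicity, PNS = p₁ − p₀.
PNS = 0.105 − 0.0729 = 0.0321

PNS ≈ 0.0321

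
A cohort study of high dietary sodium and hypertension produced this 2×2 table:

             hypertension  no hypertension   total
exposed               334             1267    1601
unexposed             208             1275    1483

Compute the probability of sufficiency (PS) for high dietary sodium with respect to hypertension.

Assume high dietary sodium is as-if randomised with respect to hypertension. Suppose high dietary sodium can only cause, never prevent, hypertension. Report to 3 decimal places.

PS ≈ 0.080

p₁ = P(outcome | exposed) = 334/1601 = 0.20862
p₀ = P(outcome | unexposed) = 208/1483 = 0.14026
Under exogeneity and monotonicity, PS = (p₁ − p₀)/(1 − p₀).
PS = (0.20862 − 0.14026) / 0.85974 ≈ 0.0795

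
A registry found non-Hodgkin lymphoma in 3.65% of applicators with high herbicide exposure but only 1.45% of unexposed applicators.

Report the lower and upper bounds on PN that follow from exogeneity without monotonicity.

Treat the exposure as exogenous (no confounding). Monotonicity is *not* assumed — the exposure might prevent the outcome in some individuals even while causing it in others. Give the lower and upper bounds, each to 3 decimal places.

0.603 ≤ PN ≤ 1.000

p₁ = 0.0365, p₀ = 0.0145.
Under exogeneity alone the bounds on PN are max{0,(p₁−p₀)/p₁} ≤ PN ≤ min{1,(1−p₀)/p₁}.
  lower = (p₁ − p₀)/p₁ = 0.022 / 0.0365 ≈ 0.6027
  upper = min{1, (1 − p₀)/p₁} = 0.9855 / 0.0365 ≈ 27.0000 → capped at 1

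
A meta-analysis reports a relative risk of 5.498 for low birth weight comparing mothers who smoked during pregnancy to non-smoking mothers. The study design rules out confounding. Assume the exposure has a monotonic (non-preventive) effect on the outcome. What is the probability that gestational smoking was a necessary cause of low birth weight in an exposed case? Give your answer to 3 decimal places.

Under exogeneity and monotonicity, PN = (RR − 1) / RR = 1 − 1/RR.
PN = (5.498 − 1) / 5.498 = 4.498 / 5.498 ≈ 0.8181

PN ≈ 0.818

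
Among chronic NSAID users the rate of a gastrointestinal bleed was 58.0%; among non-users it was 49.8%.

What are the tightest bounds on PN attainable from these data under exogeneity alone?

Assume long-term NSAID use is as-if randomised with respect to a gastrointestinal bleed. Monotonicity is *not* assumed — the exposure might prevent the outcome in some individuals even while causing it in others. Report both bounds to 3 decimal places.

0.141 ≤ PN ≤ 0.866

p₁ = 0.58, p₀ = 0.498.
Under exogeneity alone the bounds on PN are max{0,(p₁−p₀)/p₁} ≤ PN ≤ min{1,(1−p₀)/p₁}.
  lower = (p₁ − p₀)/p₁ = 0.082 / 0.58 ≈ 0.1414
  upper = min{1, (1 − p₀)/p₁} = 0.502 / 0.58 ≈ 0.8655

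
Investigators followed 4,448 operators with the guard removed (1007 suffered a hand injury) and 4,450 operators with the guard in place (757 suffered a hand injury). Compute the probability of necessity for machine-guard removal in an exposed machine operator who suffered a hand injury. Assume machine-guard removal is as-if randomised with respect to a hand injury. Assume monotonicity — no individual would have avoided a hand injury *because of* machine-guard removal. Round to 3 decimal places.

PN ≈ 0.249

p₁ = P(outcome | exposed) = 1007/4448 = 0.22639
p₀ = P(outcome | unexposed) = 757/4450 = 0.17011
Under exogeneity and monotonicity, PN = (p₁ − p₀) / p₁.
PN = (0.22639 − 0.17011) / 0.22639 = 0.056282 / 0.22639 ≈ 0.2486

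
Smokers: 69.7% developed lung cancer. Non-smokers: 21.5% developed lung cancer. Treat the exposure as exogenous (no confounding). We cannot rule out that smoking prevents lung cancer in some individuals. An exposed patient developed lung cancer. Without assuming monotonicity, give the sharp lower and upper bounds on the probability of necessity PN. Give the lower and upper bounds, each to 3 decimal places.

p₁ = 0.697, p₀ = 0.215.
Under exogeneity alone the bounds on PN are max{0,(p₁−p₀)/p₁} ≤ PN ≤ min{1,(1−p₀)/p₁}.
  lower = (p₁ − p₀)/p₁ = 0.482 / 0.697 ≈ 0.6915
  upper = min{1, (1 − p₀)/p₁} = 0.785 / 0.697 ≈ 1.1263 → capped at 1

0.692 ≤ PN ≤ 1.000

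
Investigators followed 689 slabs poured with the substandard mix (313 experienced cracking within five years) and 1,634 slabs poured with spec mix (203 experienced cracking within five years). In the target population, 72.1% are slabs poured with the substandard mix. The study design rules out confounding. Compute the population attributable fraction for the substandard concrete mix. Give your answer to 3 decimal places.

PAF ≈ 0.657

p₁ = P(outcome | exposed) = 313/689 = 0.45428
p₀ = P(outcome | unexposed) = 203/1634 = 0.12424
Overall risk P(Y=1) = π·p₁ + (1−π)·p₀ = 0.721×0.45428 + 0.279×0.12424 = 0.3622.
Under exogeneity, PAF = [P(Y=1) − p₀] / P(Y=1).
PAF = (0.3622 − 0.12424) / 0.3622 ≈ 0.6570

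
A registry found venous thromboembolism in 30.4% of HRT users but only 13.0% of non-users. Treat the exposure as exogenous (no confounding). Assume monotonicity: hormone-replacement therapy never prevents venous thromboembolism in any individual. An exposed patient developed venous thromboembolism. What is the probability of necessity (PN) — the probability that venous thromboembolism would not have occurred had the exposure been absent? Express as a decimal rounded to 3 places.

p₁ = 0.304, p₀ = 0.13.
Under exogeneity and monotonicity, PN = (p₁ − p₀) / p₁.
PN = (0.304 − 0.13) / 0.304 = 0.174 / 0.304 ≈ 0.5724

PN ≈ 0.572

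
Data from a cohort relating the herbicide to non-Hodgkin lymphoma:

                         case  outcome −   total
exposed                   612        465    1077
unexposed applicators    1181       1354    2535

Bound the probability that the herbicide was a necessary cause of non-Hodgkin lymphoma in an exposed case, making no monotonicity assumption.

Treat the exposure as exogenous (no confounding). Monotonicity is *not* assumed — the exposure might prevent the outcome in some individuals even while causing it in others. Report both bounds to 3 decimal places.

p₁ = P(outcome | exposed) = 612/1077 = 0.56825
p₀ = P(outcome | unexposed) = 1181/2535 = 0.46588
Under exogeneity alone the bounds on PN are max{0,(p₁−p₀)/p₁} ≤ PN ≤ min{1,(1−p₀)/p₁}.
  lower = (p₁ − p₀)/p₁ = 0.10237 / 0.56825 ≈ 0.1801
  upper = min{1, (1 − p₀)/p₁} = 0.53412 / 0.56825 ≈ 0.9400

0.180 ≤ PN ≤ 0.940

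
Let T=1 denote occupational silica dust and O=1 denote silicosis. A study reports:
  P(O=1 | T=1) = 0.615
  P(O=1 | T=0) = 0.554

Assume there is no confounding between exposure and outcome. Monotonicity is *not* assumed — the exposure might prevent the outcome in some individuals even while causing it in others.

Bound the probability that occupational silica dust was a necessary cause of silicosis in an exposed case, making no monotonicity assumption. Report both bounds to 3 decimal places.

0.099 ≤ PN ≤ 0.725

Let p₁ = 0.615, p₀ = 0.554.
Under exogeneity alone the bounds on PN are max{0,(p₁−p₀)/p₁} ≤ PN ≤ min{1,(1−p₀)/p₁}.
  lower = (p₁ − p₀)/p₁ = 0.061 / 0.615 ≈ 0.0992
  upper = min{1, (1 − p₀)/p₁} = 0.446 / 0.615 ≈ 0.7252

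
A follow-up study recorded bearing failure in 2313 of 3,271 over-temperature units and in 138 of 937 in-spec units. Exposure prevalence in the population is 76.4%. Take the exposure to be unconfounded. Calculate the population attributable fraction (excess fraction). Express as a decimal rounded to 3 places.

PAF ≈ 0.744

p₁ = P(outcome | exposed) = 2313/3271 = 0.70712
p₀ = P(outcome | unexposed) = 138/937 = 0.14728
Overall risk P(Y=1) = π·p₁ + (1−π)·p₀ = 0.764×0.70712 + 0.236×0.14728 = 0.575.
Under exogeneity, PAF = [P(Y=1) − p₀] / P(Y=1).
PAF = (0.575 − 0.14728) / 0.575 ≈ 0.7439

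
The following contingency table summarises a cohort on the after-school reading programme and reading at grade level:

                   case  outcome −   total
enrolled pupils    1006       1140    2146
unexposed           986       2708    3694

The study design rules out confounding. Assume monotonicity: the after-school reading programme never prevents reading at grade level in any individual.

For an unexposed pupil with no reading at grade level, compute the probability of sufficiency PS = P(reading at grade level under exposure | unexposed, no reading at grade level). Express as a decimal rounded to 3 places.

p₁ = P(outcome | exposed) = 1006/2146 = 0.46878
p₀ = P(outcome | unexposed) = 986/3694 = 0.26692
Under exogeneity and monotonicity, PS = (p₁ − p₀) / (1 − p₀).
PS = (0.46878 − 0.26692) / (1 − 0.26692) = 0.20186 / 0.73308 ≈ 0.2754

PS ≈ 0.275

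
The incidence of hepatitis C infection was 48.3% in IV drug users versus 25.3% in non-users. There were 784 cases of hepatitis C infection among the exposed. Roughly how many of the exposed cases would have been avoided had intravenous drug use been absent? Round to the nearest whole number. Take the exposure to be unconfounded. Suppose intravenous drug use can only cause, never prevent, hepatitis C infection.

about 373 cases

p₁ = 0.483, p₀ = 0.253.
PN = (p₁ − p₀)/p₁ = (0.483 − 0.253) / 0.483 ≈ 0.47619.
Attributable cases ≈ PN × (exposed cases) = 0.47619 × 784 ≈ 373.33.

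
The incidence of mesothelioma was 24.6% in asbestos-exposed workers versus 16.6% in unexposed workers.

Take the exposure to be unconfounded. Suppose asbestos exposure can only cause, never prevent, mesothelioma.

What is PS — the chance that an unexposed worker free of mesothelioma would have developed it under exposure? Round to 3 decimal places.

p₁ = 0.246, p₀ = 0.166.
Under exogeneity and monotonicity, PS = (p₁ − p₀) / (1 − p₀).
PS = (0.246 − 0.166) / (1 − 0.166) = 0.08 / 0.834 ≈ 0.0959

PS ≈ 0.096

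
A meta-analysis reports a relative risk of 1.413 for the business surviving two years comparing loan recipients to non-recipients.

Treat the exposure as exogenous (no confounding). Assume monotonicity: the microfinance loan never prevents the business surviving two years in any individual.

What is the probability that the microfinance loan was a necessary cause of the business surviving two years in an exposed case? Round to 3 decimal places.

Under exogeneity and monotonicity, PN = (RR − 1) / RR = 1 − 1/RR.
PN = (1.413 − 1) / 1.413 = 0.413 / 1.413 ≈ 0.2923

PN ≈ 0.292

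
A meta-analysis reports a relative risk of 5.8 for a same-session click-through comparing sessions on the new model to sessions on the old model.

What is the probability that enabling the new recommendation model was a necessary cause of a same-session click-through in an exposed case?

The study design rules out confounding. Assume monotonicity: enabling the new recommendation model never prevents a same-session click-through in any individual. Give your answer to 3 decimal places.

Under exogeneity and monotonicity, PN = (RR − 1) / RR = 1 − 1/RR.
PN = (5.8 − 1) / 5.8 = 4.8 / 5.8 ≈ 0.8276

PN ≈ 0.828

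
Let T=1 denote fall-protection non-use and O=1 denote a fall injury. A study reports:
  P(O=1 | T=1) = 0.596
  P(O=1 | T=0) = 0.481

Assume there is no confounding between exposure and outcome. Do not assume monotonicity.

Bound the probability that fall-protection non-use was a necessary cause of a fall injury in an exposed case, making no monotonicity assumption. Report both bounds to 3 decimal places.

Let p₁ = 0.596, p₀ = 0.481.
Under exogeneity alone the bounds on PN are max{0,(p₁−p₀)/p₁} ≤ PN ≤ min{1,(1−p₀)/p₁}.
  lower = (p₁ − p₀)/p₁ = 0.115 / 0.596 ≈ 0.1930
  upper = min{1, (1 − p₀)/p₁} = 0.519 / 0.596 ≈ 0.8708

0.193 ≤ PN ≤ 0.871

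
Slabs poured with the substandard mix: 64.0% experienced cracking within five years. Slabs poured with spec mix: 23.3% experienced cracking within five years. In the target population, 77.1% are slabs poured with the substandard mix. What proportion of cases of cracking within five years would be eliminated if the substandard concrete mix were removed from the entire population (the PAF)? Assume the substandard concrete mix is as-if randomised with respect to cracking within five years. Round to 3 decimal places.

p₁ = 0.64, p₀ = 0.233.
Overall risk P(Y=1) = π·p₁ + (1−π)·p₀ = 0.771×0.64 + 0.229×0.233 = 0.5468.
Under exogeneity, PAF = [P(Y=1) − p₀] / P(Y=1).
PAF = (0.5468 − 0.233) / 0.5468 ≈ 0.5739

PAF ≈ 0.574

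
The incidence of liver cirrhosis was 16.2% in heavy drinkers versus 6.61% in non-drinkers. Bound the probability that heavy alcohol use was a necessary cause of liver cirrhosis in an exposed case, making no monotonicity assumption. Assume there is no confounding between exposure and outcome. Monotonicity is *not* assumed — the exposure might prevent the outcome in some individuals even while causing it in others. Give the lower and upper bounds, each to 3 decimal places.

0.592 ≤ PN ≤ 1.000

p₁ = 0.162, p₀ = 0.0661.
Under exogeneity alone the bounds on PN are max{0,(p₁−p₀)/p₁} ≤ PN ≤ min{1,(1−p₀)/p₁}.
  lower = (p₁ − p₀)/p₁ = 0.0959 / 0.162 ≈ 0.5920
  upper = min{1, (1 − p₀)/p₁} = 0.9339 / 0.162 ≈ 5.7648 → capped at 1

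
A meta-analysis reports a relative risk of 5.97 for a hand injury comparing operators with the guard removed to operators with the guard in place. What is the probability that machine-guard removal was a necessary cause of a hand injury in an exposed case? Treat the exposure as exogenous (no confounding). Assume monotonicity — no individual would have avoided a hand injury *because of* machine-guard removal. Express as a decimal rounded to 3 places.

PN ≈ 0.832

Under exogeneity and monotonicity, PN = (RR − 1) / RR = 1 − 1/RR.
PN = (5.97 − 1) / 5.97 = 4.97 / 5.97 ≈ 0.8325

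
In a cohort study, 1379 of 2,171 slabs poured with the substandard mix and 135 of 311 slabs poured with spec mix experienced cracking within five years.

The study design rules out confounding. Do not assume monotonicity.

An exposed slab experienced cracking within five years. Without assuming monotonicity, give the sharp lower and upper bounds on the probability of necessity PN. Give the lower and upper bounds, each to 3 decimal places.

p₁ = P(outcome | exposed) = 1379/2171 = 0.63519
p₀ = P(outcome | unexposed) = 135/311 = 0.43408
Under exogeneity alone the bounds on PN are max{0,(p₁−p₀)/p₁} ≤ PN ≤ min{1,(1−p₀)/p₁}.
  lower = (p₁ − p₀)/p₁ = 0.20111 / 0.63519 ≈ 0.3166
  upper = min{1, (1 − p₀)/p₁} = 0.56592 / 0.63519 ≈ 0.8909

0.317 ≤ PN ≤ 0.891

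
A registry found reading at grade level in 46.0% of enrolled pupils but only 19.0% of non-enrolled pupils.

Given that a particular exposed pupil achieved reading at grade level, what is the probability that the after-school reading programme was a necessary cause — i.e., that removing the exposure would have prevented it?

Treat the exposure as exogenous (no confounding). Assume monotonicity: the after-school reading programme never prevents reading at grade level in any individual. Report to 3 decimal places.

PN ≈ 0.587

p₁ = 0.46, p₀ = 0.19.
Under exogeneity and monotonicity, PN = (p₁ − p₀) / p₁.
PN = (0.46 − 0.19) / 0.46 = 0.27 / 0.46 ≈ 0.5870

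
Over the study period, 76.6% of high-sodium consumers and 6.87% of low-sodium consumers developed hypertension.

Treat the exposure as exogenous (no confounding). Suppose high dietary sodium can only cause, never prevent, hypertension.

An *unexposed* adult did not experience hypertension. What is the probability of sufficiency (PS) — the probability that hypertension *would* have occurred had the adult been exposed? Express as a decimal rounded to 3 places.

p₁ = 0.766, p₀ = 0.0687.
Under exogeneity and monotonicity, PS = (p₁ − p₀) / (1 − p₀).
PS = (0.766 − 0.0687) / (1 − 0.0687) = 0.6973 / 0.9313 ≈ 0.7487

PS ≈ 0.749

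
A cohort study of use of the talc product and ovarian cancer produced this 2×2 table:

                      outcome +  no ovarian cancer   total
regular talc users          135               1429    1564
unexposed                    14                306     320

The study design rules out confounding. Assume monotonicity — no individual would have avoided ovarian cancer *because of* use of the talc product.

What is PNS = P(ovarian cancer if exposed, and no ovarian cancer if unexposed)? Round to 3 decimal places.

p₁ = P(outcome | exposed) = 135/1564 = 0.086317
p₀ = P(outcome | unexposed) = 14/320 = 0.04375
Under exogeneity and monotonicity, PNS = p₁ − p₀.
PNS = 0.086317 − 0.04375 = 0.042567

PNS ≈ 0.043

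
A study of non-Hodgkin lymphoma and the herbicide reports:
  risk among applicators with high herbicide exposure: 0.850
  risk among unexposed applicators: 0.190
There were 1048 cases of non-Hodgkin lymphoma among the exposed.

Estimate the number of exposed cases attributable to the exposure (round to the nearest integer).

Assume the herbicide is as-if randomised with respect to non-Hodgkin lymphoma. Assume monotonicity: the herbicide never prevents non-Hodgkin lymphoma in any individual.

Let p₁ = 0.85, p₀ = 0.19.
PN = (p₁ − p₀)/p₁ = (0.85 − 0.19) / 0.85 ≈ 0.77647.
Attributable cases ≈ PN × (exposed cases) = 0.77647 × 1048 ≈ 813.74.

about 814 cases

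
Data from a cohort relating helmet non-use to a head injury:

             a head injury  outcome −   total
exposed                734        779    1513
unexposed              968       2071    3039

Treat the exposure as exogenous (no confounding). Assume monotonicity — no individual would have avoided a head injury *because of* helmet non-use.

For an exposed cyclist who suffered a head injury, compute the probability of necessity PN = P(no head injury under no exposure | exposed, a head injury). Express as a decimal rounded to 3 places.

PN ≈ 0.343

p₁ = P(outcome | exposed) = 734/1513 = 0.48513
p₀ = P(outcome | unexposed) = 968/3039 = 0.31853
Under exogeneity and monotonicity, PN = (p₁ − p₀)/p₁.
PN = (0.48513 − 0.31853) / 0.48513 ≈ 0.3434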